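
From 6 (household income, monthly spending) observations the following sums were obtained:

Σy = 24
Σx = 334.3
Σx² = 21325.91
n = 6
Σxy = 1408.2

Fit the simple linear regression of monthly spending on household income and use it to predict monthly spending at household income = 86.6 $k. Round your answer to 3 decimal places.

Sxx = Σx² − (Σx)²/n = 21325.91 − 18626.081667 = 2699.828333
Sxy = Σxy − (Σx)(Σy)/n = 1408.2 − 1337.2 = 71
b = Sxy/Sxx = 71/2699.828333 = 0.026298
a = ȳ − b·x̄ = 4 − 0.026298·55.716667 = 2.534765
ŷ(86.6) = a + b·86.6 = 2.534765 + 0.026298·86.6 = 4.812169

4.812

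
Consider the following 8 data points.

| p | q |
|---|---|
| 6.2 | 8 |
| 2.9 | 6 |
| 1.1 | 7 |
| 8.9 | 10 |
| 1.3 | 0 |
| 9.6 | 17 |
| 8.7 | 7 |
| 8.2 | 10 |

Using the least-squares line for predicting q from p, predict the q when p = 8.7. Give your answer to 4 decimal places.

10.9510

n = 8, Σx = 46.9, Σy = 65, Σxy = 469.8, Σx² = 364.05
Sxx = Σx² − (Σx)²/n = 364.05 − 274.95125 = 89.09875
Sxy = Σxy − (Σx)(Σy)/n = 469.8 − 381.0625 = 88.7375
b = Sxy/Sxx = 88.7375/89.09875 = 0.995946
a = ȳ − b·x̄ = 8.125 − 0.995946·5.8625 = 2.286269
ŷ(8.7) = a + b·8.7 = 2.286269 + 0.995946·8.7 = 10.950995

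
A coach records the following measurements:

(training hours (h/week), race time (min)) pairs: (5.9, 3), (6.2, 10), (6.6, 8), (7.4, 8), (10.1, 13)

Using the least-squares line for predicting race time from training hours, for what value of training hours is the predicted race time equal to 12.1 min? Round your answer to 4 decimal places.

n = 5, Σx = 36.2, Σy = 42, Σxy = 323, Σx² = 273.58
Sxx = Σx² − (Σx)²/n = 273.58 − 262.088 = 11.492
Sxy = Σxy − (Σx)(Σy)/n = 323 − 304.08 = 18.92
b = Sxy/Sxx = 18.92/11.492 = 1.646363
a = ȳ − b·x̄ = 8.4 − 1.646363·7.24 = -3.519666
Set a + b·x = 12.1: x = (12.1 − (-3.519666)) / 1.646363 = 9.487378

9.4874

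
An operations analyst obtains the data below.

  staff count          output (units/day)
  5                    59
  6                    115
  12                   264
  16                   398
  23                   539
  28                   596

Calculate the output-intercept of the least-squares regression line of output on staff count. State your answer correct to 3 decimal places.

n = 6, Σx = 90, Σy = 1971, Σxy = 39606, Σx² = 1774
Sxx = Σx² − (Σx)²/n = 1774 − 1350 = 424
Sxy = Σxy − (Σx)(Σy)/n = 39606 − 29565 = 10041
b = Sxy/Sxx = 10041/424 = 23.681604
a = ȳ − b·x̄ = 328.5 − 23.681604·15 = -26.724057

-26.724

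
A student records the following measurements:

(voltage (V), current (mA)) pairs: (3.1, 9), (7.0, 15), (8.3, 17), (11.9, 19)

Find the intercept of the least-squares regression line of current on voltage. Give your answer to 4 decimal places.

6.2745

n = 4, Σx = 30.3, Σy = 60, Σxy = 500.1, Σx² = 269.11
Sxx = Σx² − (Σx)²/n = 269.11 − 229.5225 = 39.5875
Sxy = Σxy − (Σx)(Σy)/n = 500.1 − 454.5 = 45.6
b = Sxy/Sxx = 45.6/39.5875 = 1.151879
a = ȳ − b·x̄ = 15 − 1.151879·7.575 = 6.274518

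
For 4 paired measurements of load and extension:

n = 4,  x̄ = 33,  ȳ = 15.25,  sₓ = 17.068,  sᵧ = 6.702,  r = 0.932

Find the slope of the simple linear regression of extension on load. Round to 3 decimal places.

b = r · sᵧ/sₓ = 0.932 · 6.702/17.068 = 0.365963

0.366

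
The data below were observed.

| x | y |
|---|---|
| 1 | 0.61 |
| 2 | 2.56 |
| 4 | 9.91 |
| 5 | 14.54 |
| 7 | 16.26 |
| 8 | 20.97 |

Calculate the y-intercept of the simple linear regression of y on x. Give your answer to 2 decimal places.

-2.13

n = 6, Σx = 27, Σy = 64.85, Σxy = 399.65, Σx² = 159
Sxx = Σx² − (Σx)²/n = 159 − 121.5 = 37.5
Sxy = Σxy − (Σx)(Σy)/n = 399.65 − 291.825 = 107.825
b = Sxy/Sxx = 107.825/37.5 = 2.875333
a = ȳ − b·x̄ = 10.808333 − 2.875333·4.5 = -2.130667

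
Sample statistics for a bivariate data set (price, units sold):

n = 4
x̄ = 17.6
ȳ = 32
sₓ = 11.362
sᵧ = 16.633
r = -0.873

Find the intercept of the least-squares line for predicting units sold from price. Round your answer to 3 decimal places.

b = r · sᵧ/sₓ = -0.873 · 16.633/11.362 = -1.277998
a = ȳ − b·x̄ = 32 − (-1.277998)·17.6 = 54.492758

54.493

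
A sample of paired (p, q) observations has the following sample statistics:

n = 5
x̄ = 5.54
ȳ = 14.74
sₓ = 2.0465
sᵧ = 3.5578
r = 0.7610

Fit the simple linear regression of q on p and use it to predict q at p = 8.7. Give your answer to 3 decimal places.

18.921

b = r · sᵧ/sₓ = 0.761 · 3.5578/2.0465 = 1.322984
a = ȳ − b·x̄ = 14.74 − 1.322984·5.54 = 7.410671
ŷ(8.7) = a + b·8.7 = 7.410671 + 1.322984·8.7 = 18.920628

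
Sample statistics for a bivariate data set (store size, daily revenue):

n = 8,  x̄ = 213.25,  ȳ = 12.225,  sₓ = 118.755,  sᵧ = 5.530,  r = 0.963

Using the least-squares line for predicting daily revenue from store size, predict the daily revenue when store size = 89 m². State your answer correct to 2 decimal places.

6.65

b = r · sᵧ/sₓ = 0.963 · 5.53/118.755 = 0.044844
a = ȳ − b·x̄ = 12.225 − 0.044844·213.25 = 2.662123
ŷ(89) = a + b·89 = 2.662123 + 0.044844·89 = 6.653195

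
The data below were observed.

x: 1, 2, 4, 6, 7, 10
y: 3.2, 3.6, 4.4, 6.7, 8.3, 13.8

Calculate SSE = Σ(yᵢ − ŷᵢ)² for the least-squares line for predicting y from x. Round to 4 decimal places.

6.2832

n = 6, Σx = 30, Σy = 40, Σxy = 264.3, Σx² = 206, Σy² = 346.78
Sxx = Σx² − (Σx)²/n = 206 − 150 = 56
Sxy = Σxy − (Σx)(Σy)/n = 264.3 − 200 = 64.3
Syy = Σy² − (Σy)²/n = 346.78 − 266.666667 = 80.113333
b = Sxy/Sxx = 64.3/56 = 1.148214
SSE = Syy − b·Sxy = 80.113333 − 1.148214·64.3 = 6.283155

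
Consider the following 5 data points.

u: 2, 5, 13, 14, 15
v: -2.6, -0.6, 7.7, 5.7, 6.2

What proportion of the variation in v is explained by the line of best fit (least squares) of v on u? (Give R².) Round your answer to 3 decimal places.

0.932

n = 5, Σx = 49, Σy = 16.4, Σxy = 264.7, Σx² = 619, Σy² = 137.34
Sxx = Σx² − (Σx)²/n = 619 − 480.2 = 138.8
Sxy = Σxy − (Σx)(Σy)/n = 264.7 − 160.72 = 103.98
Syy = Σy² − (Σy)²/n = 137.34 − 53.792 = 83.548
R² = Sxy²/(Sxx·Syy) = (103.98)²/(138.8·83.548) = 0.932340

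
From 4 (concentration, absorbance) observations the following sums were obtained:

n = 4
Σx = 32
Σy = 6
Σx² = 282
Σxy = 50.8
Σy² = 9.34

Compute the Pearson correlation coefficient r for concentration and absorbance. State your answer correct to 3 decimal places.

Sxx = Σx² − (Σx)²/n = 282 − 256 = 26
Sxy = Σxy − (Σx)(Σy)/n = 50.8 − 48 = 2.8
Syy = Σy² − (Σy)²/n = 9.34 − 9 = 0.34
r = Sxy/√(Sxx·Syy) = 2.8/√(8.84) = 2.8/2.973214 = 0.941742

0.942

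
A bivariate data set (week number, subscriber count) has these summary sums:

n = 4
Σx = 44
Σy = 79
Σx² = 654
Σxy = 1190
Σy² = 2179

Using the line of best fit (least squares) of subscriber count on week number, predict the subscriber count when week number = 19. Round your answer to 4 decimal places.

34.8559

Sxx = Σx² − (Σx)²/n = 654 − 484 = 170
Sxy = Σxy − (Σx)(Σy)/n = 1190 − 869 = 321
b = Sxy/Sxx = 321/170 = 1.888235
a = ȳ − b·x̄ = 19.75 − 1.888235·11 = -1.020588
ŷ(19) = a + b·19 = -1.020588 + 1.888235·19 = 34.855882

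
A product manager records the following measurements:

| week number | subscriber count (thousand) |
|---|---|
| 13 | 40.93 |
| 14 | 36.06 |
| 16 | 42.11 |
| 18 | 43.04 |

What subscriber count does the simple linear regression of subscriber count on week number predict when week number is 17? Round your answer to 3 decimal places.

42.051

n = 4, Σx = 61, Σy = 162.14, Σxy = 2485.41, Σx² = 945
Sxx = Σx² − (Σx)²/n = 945 − 930.25 = 14.75
Sxy = Σxy − (Σx)(Σy)/n = 2485.41 − 2472.635 = 12.775
b = Sxy/Sxx = 12.775/14.75 = 0.866102
a = ȳ − b·x̄ = 40.535 − 0.866102·15.25 = 27.326949
ŷ(17) = a + b·17 = 27.326949 + 0.866102·17 = 42.050678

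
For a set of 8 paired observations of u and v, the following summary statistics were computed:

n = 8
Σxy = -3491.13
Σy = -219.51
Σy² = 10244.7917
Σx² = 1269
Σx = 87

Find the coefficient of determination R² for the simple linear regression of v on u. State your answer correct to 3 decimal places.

0.894

Sxx = Σx² − (Σx)²/n = 1269 − 946.125 = 322.875
Sxy = Σxy − (Σx)(Σy)/n = -3491.13 − (-2387.17125) = -1103.95875
Syy = Σy² − (Σy)²/n = 10244.7917 − 6023.080012 = 4221.711688
R² = Sxy²/(Sxx·Syy) = (-1103.95875)²/(322.875·4221.711688) = 0.894093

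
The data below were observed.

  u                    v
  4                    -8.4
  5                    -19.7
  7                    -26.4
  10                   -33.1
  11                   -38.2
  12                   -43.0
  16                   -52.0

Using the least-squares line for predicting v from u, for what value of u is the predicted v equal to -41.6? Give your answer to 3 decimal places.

n = 7, Σx = 65, Σy = -220.8, Σxy = -2416.1, Σx² = 711
Sxx = Σx² − (Σx)²/n = 711 − 603.571429 = 107.428571
Sxy = Σxy − (Σx)(Σy)/n = -2416.1 − (-2050.285714) = -365.814286
b = Sxy/Sxx = -365.814286/107.428571 = -3.405186
a = ȳ − b·x̄ = -31.542857 − (-3.405186)·9.285714 = 0.076729
Set a + b·x = -41.6: x = (-41.6 − 0.076729) / (-3.405186) = 12.239192

12.239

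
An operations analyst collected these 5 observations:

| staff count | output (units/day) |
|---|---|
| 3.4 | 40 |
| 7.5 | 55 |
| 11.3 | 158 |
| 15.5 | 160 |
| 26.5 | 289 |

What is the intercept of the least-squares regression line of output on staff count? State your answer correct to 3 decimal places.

-1.181

n = 5, Σx = 64.2, Σy = 702, Σxy = 12472.4, Σx² = 1138
Sxx = Σx² − (Σx)²/n = 1138 − 824.328 = 313.672
Sxy = Σxy − (Σx)(Σy)/n = 12472.4 − 9013.68 = 3458.72
b = Sxy/Sxx = 3458.72/313.672 = 11.026550
a = ȳ − b·x̄ = 140.4 − 11.026550·12.84 = -1.180902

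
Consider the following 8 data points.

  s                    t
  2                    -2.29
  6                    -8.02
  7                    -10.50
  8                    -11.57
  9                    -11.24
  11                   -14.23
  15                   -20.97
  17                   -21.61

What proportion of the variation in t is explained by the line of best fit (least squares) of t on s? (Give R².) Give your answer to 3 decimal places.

n = 8, Σx = 75, Σy = -100.43, Σxy = -1158.37, Σx² = 869, Σy² = 1549.2429
Sxx = Σx² − (Σx)²/n = 869 − 703.125 = 165.875
Sxy = Σxy − (Σx)(Σy)/n = -1158.37 − (-941.53125) = -216.83875
Syy = Σy² − (Σy)²/n = 1549.2429 − 1260.773113 = 288.469787
R² = Sxy²/(Sxx·Syy) = (-216.83875)²/(165.875·288.469787) = 0.982636

0.983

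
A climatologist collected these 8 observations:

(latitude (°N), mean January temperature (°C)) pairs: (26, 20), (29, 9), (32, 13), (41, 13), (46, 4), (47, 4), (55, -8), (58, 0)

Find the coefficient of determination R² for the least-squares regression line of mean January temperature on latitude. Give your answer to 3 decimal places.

n = 8, Σx = 334, Σy = 55, Σxy = 1662, Σx² = 14936, Σy² = 915
Sxx = Σx² − (Σx)²/n = 14936 − 13944.5 = 991.5
Sxy = Σxy − (Σx)(Σy)/n = 1662 − 2296.25 = -634.25
Syy = Σy² − (Σy)²/n = 915 − 378.125 = 536.875
R² = Sxy²/(Sxx·Syy) = (-634.25)²/(991.5·536.875) = 0.755710

0.756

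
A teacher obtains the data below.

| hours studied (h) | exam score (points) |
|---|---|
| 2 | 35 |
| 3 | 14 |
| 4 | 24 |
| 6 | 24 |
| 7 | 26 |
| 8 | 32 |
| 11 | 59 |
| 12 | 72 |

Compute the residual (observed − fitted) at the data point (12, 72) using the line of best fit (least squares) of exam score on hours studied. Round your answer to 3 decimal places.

12.366

n = 8, Σx = 53, Σy = 286, Σxy = 2303, Σx² = 443
Sxx = Σx² − (Σx)²/n = 443 − 351.125 = 91.875
Sxy = Σxy − (Σx)(Σy)/n = 2303 − 1894.75 = 408.25
b = Sxy/Sxx = 408.25/91.875 = 4.443537
a = ȳ − b·x̄ = 35.75 − 4.443537·6.625 = 6.311565
ŷ(12) = 6.311565 + 4.443537·12 = 59.634014
residual = y − ŷ = 72 − 59.634014 = 12.365986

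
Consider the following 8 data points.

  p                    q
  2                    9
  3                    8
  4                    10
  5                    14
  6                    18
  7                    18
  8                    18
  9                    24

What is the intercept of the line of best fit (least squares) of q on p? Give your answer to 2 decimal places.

2.89

n = 8, Σx = 44, Σy = 119, Σxy = 746, Σx² = 284
Sxx = Σx² − (Σx)²/n = 284 − 242 = 42
Sxy = Σxy − (Σx)(Σy)/n = 746 − 654.5 = 91.5
b = Sxy/Sxx = 91.5/42 = 2.178571
a = ȳ − b·x̄ = 14.875 − 2.178571·5.5 = 2.892857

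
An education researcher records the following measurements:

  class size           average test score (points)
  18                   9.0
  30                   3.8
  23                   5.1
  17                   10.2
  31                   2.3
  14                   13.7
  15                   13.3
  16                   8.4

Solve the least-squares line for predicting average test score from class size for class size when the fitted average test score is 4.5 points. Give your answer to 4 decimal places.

26.8961

n = 8, Σx = 164, Σy = 65.8, Σxy = 1163.7, Σx² = 3680
Sxx = Σx² − (Σx)²/n = 3680 − 3362 = 318
Sxy = Σxy − (Σx)(Σy)/n = 1163.7 − 1348.9 = -185.2
b = Sxy/Sxx = -185.2/318 = -0.582390
a = ȳ − b·x̄ = 8.225 − (-0.582390)·20.5 = 20.163994
Set a + b·x = 4.5: x = (4.5 − 20.163994) / (-0.582390) = 26.896058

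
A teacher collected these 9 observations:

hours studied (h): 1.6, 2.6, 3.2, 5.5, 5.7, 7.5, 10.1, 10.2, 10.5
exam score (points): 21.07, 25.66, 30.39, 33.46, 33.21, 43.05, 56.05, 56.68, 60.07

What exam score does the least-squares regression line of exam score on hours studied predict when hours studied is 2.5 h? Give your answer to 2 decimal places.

n = 9, Σx = 56.9, Σy = 359.64, Σxy = 2668.854, Σx² = 454.85
Sxx = Σx² − (Σx)²/n = 454.85 − 359.734444 = 95.115556
Sxy = Σxy − (Σx)(Σy)/n = 2668.854 − 2273.724 = 395.13
b = Sxy/Sxx = 395.13/95.115556 = 4.154210
a = ȳ − b·x̄ = 39.96 − 4.154210·6.322222 = 13.696161
ŷ(2.5) = a + b·2.5 = 13.696161 + 4.154210·2.5 = 24.081686

24.08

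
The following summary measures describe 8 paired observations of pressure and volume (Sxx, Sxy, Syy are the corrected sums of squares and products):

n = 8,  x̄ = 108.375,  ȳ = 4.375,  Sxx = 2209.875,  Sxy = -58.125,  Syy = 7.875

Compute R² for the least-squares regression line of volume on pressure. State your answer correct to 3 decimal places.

0.194

R² = Sxy²/(Sxx·Syy) = (-58.125)²/(2209.875·7.875) = 0.194137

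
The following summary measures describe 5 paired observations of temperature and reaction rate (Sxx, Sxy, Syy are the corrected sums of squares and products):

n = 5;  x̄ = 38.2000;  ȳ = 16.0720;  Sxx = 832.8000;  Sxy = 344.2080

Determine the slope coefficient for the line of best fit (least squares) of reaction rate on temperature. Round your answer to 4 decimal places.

0.4133

b = Sxy/Sxx = 344.208/832.8 = 0.413314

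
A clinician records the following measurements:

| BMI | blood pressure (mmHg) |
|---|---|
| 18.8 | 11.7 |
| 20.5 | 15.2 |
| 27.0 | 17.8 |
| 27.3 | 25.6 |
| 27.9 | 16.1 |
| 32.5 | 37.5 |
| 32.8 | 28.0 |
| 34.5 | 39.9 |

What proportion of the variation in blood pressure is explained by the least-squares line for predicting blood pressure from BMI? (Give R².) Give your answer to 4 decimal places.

n = 8, Σx = 221.3, Σy = 191.8, Σxy = 5673.93, Σx² = 6348.73, Σy² = 5381.6
Sxx = Σx² − (Σx)²/n = 6348.73 − 6121.71125 = 227.01875
Sxy = Σxy − (Σx)(Σy)/n = 5673.93 − 5305.6675 = 368.2625
Syy = Σy² − (Σy)²/n = 5381.6 − 4598.405 = 783.195
R² = Sxy²/(Sxx·Syy) = (368.2625)²/(227.01875·783.195) = 0.762752

0.7628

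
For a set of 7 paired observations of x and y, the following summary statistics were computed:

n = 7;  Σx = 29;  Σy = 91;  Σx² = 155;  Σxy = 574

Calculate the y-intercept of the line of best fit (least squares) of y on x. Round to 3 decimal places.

Sxx = Σx² − (Σx)²/n = 155 − 120.142857 = 34.857143
Sxy = Σxy − (Σx)(Σy)/n = 574 − 377 = 197
b = Sxy/Sxx = 197/34.857143 = 5.651639
a = ȳ − b·x̄ = 13 − 5.651639·4.142857 = -10.413934

-10.414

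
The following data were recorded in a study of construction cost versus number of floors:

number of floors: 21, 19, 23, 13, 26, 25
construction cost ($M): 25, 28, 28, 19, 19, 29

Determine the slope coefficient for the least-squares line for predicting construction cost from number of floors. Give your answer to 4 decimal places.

n = 6, Σx = 127, Σy = 148, Σxy = 3167, Σx² = 2801
Sxx = Σx² − (Σx)²/n = 2801 − 2688.166667 = 112.833333
Sxy = Σxy − (Σx)(Σy)/n = 3167 − 3132.666667 = 34.333333
b = Sxy/Sxx = 34.333333/112.833333 = 0.304284

0.3043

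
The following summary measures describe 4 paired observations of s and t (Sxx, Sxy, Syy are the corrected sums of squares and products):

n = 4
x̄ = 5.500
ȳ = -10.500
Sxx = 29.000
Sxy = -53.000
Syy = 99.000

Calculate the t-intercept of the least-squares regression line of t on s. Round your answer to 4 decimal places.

-0.4483

b = Sxy/Sxx = -53/29 = -1.827586
a = ȳ − b·x̄ = -10.5 − (-1.827586)·5.5 = -0.448276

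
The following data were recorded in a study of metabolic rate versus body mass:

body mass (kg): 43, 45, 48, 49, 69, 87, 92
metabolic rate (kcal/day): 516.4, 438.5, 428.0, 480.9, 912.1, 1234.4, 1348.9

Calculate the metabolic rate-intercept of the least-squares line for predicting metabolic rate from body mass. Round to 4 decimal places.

n = 7, Σx = 433, Σy = 5359.2, Σxy = 380472.3, Σx² = 29373
Sxx = Σx² − (Σx)²/n = 29373 − 26784.142857 = 2588.857143
Sxy = Σxy − (Σx)(Σy)/n = 380472.3 − 331504.8 = 48967.5
b = Sxy/Sxx = 48967.5/2588.857143 = 18.914717
a = ȳ − b·x̄ = 765.6 − 18.914717·61.857143 = -404.410347

-404.4103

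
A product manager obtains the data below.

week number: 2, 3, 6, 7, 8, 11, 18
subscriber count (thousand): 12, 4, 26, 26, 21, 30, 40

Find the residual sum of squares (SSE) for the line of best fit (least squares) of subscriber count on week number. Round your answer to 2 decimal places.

169.72

n = 7, Σx = 55, Σy = 159, Σxy = 1592, Σx² = 607, Σy² = 4453
Sxx = Σx² − (Σx)²/n = 607 − 432.142857 = 174.857143
Sxy = Σxy − (Σx)(Σy)/n = 1592 − 1249.285714 = 342.714286
Syy = Σy² − (Σy)²/n = 4453 − 3611.571429 = 841.428571
b = Sxy/Sxx = 342.714286/174.857143 = 1.959967
SSE = Syy − b·Sxy = 841.428571 − 1.959967·342.714286 = 169.719771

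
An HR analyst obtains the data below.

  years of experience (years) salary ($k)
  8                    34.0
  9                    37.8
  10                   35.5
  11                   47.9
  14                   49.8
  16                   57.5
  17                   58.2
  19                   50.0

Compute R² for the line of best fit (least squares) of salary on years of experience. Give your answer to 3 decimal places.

0.727

n = 8, Σx = 104, Σy = 370.7, Σxy = 5050.7, Σx² = 1468, Σy² = 17813.03
Sxx = Σx² − (Σx)²/n = 1468 − 1352 = 116
Sxy = Σxy − (Σx)(Σy)/n = 5050.7 − 4819.1 = 231.6
Syy = Σy² − (Σy)²/n = 17813.03 − 17177.31125 = 635.71875
R² = Sxy²/(Sxx·Syy) = (231.6)²/(116·635.71875) = 0.727368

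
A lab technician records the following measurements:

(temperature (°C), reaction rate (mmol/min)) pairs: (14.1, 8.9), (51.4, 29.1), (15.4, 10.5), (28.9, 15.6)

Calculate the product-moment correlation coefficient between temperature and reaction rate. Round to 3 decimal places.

n = 4, Σx = 109.8, Σy = 64.1, Σxy = 2233.77, Σx² = 3913.14, Σy² = 1279.63
Sxx = Σx² − (Σx)²/n = 3913.14 − 3014.01 = 899.13
Sxy = Σxy − (Σx)(Σy)/n = 2233.77 − 1759.545 = 474.225
Syy = Σy² − (Σy)²/n = 1279.63 − 1027.2025 = 252.4275
r = Sxy/√(Sxx·Syy) = 474.225/√(226965.138075) = 474.225/476.408583 = 0.995417

0.995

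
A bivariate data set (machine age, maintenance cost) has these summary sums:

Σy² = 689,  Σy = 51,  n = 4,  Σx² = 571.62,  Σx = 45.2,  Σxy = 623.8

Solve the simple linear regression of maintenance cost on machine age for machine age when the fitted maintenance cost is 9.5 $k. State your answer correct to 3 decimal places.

Sxx = Σx² − (Σx)²/n = 571.62 − 510.76 = 60.86
Sxy = Σxy − (Σx)(Σy)/n = 623.8 − 576.3 = 47.5
b = Sxy/Sxx = 47.5/60.86 = 0.780480
a = ȳ − b·x̄ = 12.75 − 0.780480·11.3 = 3.930578
Set a + b·x = 9.5: x = (9.5 − 3.930578) / 0.780480 = 7.135895

7.136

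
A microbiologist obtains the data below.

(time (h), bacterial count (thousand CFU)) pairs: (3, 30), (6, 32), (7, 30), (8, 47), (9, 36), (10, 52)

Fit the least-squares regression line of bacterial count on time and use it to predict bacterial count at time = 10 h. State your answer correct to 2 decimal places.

n = 6, Σx = 43, Σy = 227, Σxy = 1712, Σx² = 339
Sxx = Σx² − (Σx)²/n = 339 − 308.166667 = 30.833333
Sxy = Σxy − (Σx)(Σy)/n = 1712 − 1626.833333 = 85.166667
b = Sxy/Sxx = 85.166667/30.833333 = 2.762162
a = ȳ − b·x̄ = 37.833333 − 2.762162·7.166667 = 18.037838
ŷ(10) = a + b·10 = 18.037838 + 2.762162·10 = 45.659459

45.66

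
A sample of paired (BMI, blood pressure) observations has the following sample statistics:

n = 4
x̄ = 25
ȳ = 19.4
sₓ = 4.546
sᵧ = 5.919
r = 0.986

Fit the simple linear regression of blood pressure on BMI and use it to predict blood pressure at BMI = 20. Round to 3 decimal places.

12.981

b = r · sᵧ/sₓ = 0.986 · 5.919/4.546 = 1.283795
a = ȳ − b·x̄ = 19.4 − 1.283795·25 = -12.694886
ŷ(20) = a + b·20 = -12.694886 + 1.283795·20 = 12.981023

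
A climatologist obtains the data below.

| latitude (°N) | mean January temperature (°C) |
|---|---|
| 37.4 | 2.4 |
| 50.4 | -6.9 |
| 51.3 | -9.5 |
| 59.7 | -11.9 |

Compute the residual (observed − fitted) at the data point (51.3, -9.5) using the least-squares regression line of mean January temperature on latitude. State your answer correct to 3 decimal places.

-1.965

n = 4, Σx = 198.8, Σy = -25.9, Σxy = -1455.78, Σx² = 10134.7
Sxx = Σx² − (Σx)²/n = 10134.7 − 9880.36 = 254.34
Sxy = Σxy − (Σx)(Σy)/n = -1455.78 − (-1287.23) = -168.55
b = Sxy/Sxx = -168.55/254.34 = -0.662696
a = ȳ − b·x̄ = -6.475 − (-0.662696)·49.7 = 26.460972
ŷ(51.3) = 26.460972 + (-0.662696)·51.3 = -7.535313
residual = y − ŷ = -9.5 − (-7.535313) = -1.964687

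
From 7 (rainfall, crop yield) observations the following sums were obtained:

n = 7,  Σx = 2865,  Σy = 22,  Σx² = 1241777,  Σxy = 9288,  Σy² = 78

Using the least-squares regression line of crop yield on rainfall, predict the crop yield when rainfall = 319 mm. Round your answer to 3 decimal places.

2.773

Sxx = Σx² − (Σx)²/n = 1241777 − 1172603.571429 = 69173.428571
Sxy = Σxy − (Σx)(Σy)/n = 9288 − 9004.285714 = 283.714286
b = Sxy/Sxx = 283.714286/69173.428571 = 0.004101
a = ȳ − b·x̄ = 3.142857 − 0.004101·409.285714 = 1.464175
ŷ(319) = a + b·319 = 1.464175 + 0.004101·319 = 2.772551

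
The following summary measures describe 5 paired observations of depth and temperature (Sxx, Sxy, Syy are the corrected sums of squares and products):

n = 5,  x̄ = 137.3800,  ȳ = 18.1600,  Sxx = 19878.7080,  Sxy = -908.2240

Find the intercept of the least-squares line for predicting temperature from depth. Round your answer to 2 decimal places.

24.44

b = Sxy/Sxx = -908.224/19878.708 = -0.045688
a = ȳ − b·x̄ = 18.16 − (-0.045688)·137.38 = 24.436656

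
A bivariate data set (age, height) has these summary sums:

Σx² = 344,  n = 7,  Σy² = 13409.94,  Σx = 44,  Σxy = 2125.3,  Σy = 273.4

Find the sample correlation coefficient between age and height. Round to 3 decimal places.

Sxx = Σx² − (Σx)²/n = 344 − 276.571429 = 67.428571
Sxy = Σxy − (Σx)(Σy)/n = 2125.3 − 1718.514286 = 406.785714
Syy = Σy² − (Σy)²/n = 13409.94 − 10678.222857 = 2731.717143
r = Sxy/√(Sxx·Syy) = 406.785714/√(184195.784490) = 406.785714/429.180364 = 0.947820

0.948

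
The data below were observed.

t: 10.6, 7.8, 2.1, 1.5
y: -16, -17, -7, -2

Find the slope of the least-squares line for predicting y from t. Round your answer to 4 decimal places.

-1.5104

n = 4, Σx = 22, Σy = -42, Σxy = -319.9, Σx² = 179.86
Sxx = Σx² − (Σx)²/n = 179.86 − 121 = 58.86
Sxy = Σxy − (Σx)(Σy)/n = -319.9 − (-231) = -88.9
b = Sxy/Sxx = -88.9/58.86 = -1.510364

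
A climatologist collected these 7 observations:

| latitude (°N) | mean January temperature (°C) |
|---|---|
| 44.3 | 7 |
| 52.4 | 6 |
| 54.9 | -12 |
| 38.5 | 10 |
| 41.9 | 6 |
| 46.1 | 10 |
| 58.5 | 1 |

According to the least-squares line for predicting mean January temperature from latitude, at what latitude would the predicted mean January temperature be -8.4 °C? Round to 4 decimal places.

n = 7, Σx = 336.6, Σy = 28, Σxy = 1121.6, Σx² = 16507.58
Sxx = Σx² − (Σx)²/n = 16507.58 − 16185.651429 = 321.928571
Sxy = Σxy − (Σx)(Σy)/n = 1121.6 − 1346.4 = -224.8
b = Sxy/Sxx = -224.8/321.928571 = -0.698292
a = ȳ − b·x̄ = 4 − (-0.698292)·48.085714 = 37.577848
Set a + b·x = -8.4: x = (-8.4 − 37.577848) / (-0.698292) = 65.843340

65.8433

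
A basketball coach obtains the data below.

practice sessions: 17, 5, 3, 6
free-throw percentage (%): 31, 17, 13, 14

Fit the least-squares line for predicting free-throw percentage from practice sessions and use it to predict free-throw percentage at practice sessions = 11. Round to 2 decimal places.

22.96

n = 4, Σx = 31, Σy = 75, Σxy = 735, Σx² = 359
Sxx = Σx² − (Σx)²/n = 359 − 240.25 = 118.75
Sxy = Σxy − (Σx)(Σy)/n = 735 − 581.25 = 153.75
b = Sxy/Sxx = 153.75/118.75 = 1.294737
a = ȳ − b·x̄ = 18.75 − 1.294737·7.75 = 8.715789
ŷ(11) = a + b·11 = 8.715789 + 1.294737·11 = 22.957895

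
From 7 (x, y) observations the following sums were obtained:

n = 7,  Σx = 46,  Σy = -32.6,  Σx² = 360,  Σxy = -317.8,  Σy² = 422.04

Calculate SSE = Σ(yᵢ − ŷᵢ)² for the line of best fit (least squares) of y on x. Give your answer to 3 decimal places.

Sxx = Σx² − (Σx)²/n = 360 − 302.285714 = 57.714286
Sxy = Σxy − (Σx)(Σy)/n = -317.8 − (-214.228571) = -103.571429
Syy = Σy² − (Σy)²/n = 422.04 − 151.822857 = 270.217143
b = Sxy/Sxx = -103.571429/57.714286 = -1.794554
SSE = Syy − b·Sxy = 270.217143 − (-1.794554)·(-103.571429) = 84.352574

84.353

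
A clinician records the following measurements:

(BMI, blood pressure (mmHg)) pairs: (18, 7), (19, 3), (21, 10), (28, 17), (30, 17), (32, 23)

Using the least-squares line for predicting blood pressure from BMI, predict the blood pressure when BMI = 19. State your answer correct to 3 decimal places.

n = 6, Σx = 148, Σy = 77, Σxy = 2115, Σx² = 3834
Sxx = Σx² − (Σx)²/n = 3834 − 3650.666667 = 183.333333
Sxy = Σxy − (Σx)(Σy)/n = 2115 − 1899.333333 = 215.666667
b = Sxy/Sxx = 215.666667/183.333333 = 1.176364
a = ȳ − b·x̄ = 12.833333 − 1.176364·24.666667 = -16.183636
ŷ(19) = a + b·19 = -16.183636 + 1.176364·19 = 6.167273

6.167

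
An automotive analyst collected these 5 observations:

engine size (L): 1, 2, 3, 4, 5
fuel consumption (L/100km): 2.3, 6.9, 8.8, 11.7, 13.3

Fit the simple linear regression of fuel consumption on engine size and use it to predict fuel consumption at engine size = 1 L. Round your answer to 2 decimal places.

n = 5, Σx = 15, Σy = 43, Σxy = 155.8, Σx² = 55
Sxx = Σx² − (Σx)²/n = 55 − 45 = 10
Sxy = Σxy − (Σx)(Σy)/n = 155.8 − 129 = 26.8
b = Sxy/Sxx = 26.8/10 = 2.68
a = ȳ − b·x̄ = 8.6 − 2.68·3 = 0.56
ŷ(1) = a + b·1 = 0.56 + 2.68·1 = 3.24

3.24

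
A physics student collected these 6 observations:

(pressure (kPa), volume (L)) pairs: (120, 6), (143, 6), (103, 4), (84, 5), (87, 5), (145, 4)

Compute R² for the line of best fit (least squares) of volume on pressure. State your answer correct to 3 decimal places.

n = 6, Σx = 682, Σy = 30, Σxy = 3425, Σx² = 81108, Σy² = 154
Sxx = Σx² − (Σx)²/n = 81108 − 77520.666667 = 3587.333333
Sxy = Σxy − (Σx)(Σy)/n = 3425 − 3410 = 15
Syy = Σy² − (Σy)²/n = 154 − 150 = 4
R² = Sxy²/(Sxx·Syy) = (15)²/(3587.333333·4) = 0.015680

0.016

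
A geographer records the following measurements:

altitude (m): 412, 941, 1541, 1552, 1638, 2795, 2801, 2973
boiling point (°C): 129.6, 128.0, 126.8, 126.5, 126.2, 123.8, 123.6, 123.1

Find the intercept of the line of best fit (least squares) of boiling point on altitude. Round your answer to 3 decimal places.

n = 8, Σx = 14653, Σy = 1007.6, Σxy = 1830486.5, Σx² = 33018009
Sxx = Σx² − (Σx)²/n = 33018009 − 26838801.125 = 6179207.875
Sxy = Σxy − (Σx)(Σy)/n = 1830486.5 − 1845545.35 = -15058.85
b = Sxy/Sxx = -15058.85/6179207.875 = -0.002437
a = ȳ − b·x̄ = 125.95 − (-0.002437)·1831.625 = 130.413706

130.414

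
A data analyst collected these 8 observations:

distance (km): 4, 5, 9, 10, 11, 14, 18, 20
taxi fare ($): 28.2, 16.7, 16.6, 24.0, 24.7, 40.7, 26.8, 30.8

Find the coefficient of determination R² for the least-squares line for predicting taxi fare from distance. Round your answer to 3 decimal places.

0.245

n = 8, Σx = 91, Σy = 208.5, Σxy = 2525.6, Σx² = 1263, Σy² = 5859.15
Sxx = Σx² − (Σx)²/n = 1263 − 1035.125 = 227.875
Sxy = Σxy − (Σx)(Σy)/n = 2525.6 − 2371.6875 = 153.9125
Syy = Σy² − (Σy)²/n = 5859.15 − 5434.03125 = 425.11875
R² = Sxy²/(Sxx·Syy) = (153.9125)²/(227.875·425.11875) = 0.244535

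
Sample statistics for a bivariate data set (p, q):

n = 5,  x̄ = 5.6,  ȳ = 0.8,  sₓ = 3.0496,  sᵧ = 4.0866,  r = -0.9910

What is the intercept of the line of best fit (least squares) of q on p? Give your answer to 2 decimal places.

b = r · sᵧ/sₓ = -0.991 · 4.0866/3.0496 = -1.327984
a = ȳ − b·x̄ = 0.8 − (-1.327984)·5.6 = 8.236711

8.24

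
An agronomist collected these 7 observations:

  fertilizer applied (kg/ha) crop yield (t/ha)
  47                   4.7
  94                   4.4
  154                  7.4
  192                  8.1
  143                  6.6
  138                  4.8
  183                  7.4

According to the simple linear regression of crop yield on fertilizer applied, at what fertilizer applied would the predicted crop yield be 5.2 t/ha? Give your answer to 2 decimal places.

96.70

n = 7, Σx = 951, Σy = 43.4, Σxy = 6289.7, Σx² = 144607
Sxx = Σx² − (Σx)²/n = 144607 − 129200.142857 = 15406.857143
Sxy = Σxy − (Σx)(Σy)/n = 6289.7 − 5896.2 = 393.5
b = Sxy/Sxx = 393.5/15406.857143 = 0.025541
a = ȳ − b·x̄ = 6.2 − 0.025541·135.857143 = 2.730130
Set a + b·x = 5.2: x = (5.2 − 2.730130) / 0.025541 = 96.703757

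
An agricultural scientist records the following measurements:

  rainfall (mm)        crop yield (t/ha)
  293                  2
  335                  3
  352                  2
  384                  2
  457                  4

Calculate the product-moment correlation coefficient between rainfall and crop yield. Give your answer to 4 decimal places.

0.7121

n = 5, Σx = 1821, Σy = 13, Σxy = 4891, Σx² = 678283, Σy² = 37
Sxx = Σx² − (Σx)²/n = 678283 − 663208.2 = 15074.8
Sxy = Σxy − (Σx)(Σy)/n = 4891 − 4734.6 = 156.4
Syy = Σy² − (Σy)²/n = 37 − 33.8 = 3.2
r = Sxy/√(Sxx·Syy) = 156.4/√(48239.36) = 156.4/219.634606 = 0.712092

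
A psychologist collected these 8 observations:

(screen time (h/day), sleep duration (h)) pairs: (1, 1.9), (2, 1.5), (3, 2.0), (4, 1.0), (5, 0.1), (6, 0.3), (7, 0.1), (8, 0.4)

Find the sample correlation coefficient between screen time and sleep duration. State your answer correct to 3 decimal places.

-0.858

n = 8, Σx = 36, Σy = 7.3, Σxy = 21.1, Σx² = 204, Σy² = 11.13
Sxx = Σx² − (Σx)²/n = 204 − 162 = 42
Sxy = Σxy − (Σx)(Σy)/n = 21.1 − 32.85 = -11.75
Syy = Σy² − (Σy)²/n = 11.13 − 6.66125 = 4.46875
r = Sxy/√(Sxx·Syy) = -11.75/√(187.6875) = -11.75/13.699909 = -0.857670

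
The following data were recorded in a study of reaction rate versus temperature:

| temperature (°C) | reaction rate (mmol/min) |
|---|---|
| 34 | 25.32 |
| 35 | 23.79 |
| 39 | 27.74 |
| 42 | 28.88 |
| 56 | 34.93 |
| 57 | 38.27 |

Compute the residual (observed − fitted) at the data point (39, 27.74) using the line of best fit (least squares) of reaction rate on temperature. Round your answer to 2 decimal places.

0.53

n = 6, Σx = 263, Σy = 178.93, Σxy = 8125.82, Σx² = 12051
Sxx = Σx² − (Σx)²/n = 12051 − 11528.166667 = 522.833333
Sxy = Σxy − (Σx)(Σy)/n = 8125.82 − 7843.098333 = 282.721667
b = Sxy/Sxx = 282.721667/522.833333 = 0.540749
a = ȳ − b·x̄ = 29.821667 − 0.540749·43.833333 = 6.118830
ŷ(39) = 6.118830 + 0.540749·39 = 27.208046
residual = y − ŷ = 27.74 − 27.208046 = 0.531954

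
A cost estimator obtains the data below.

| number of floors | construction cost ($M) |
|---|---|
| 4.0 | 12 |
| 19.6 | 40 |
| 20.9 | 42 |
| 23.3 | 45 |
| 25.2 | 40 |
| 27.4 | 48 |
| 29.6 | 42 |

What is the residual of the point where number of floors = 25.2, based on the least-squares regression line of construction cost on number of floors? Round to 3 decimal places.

-3.372

n = 7, Σx = 150, Σy = 269, Σxy = 6324.7, Σx² = 3641.82
Sxx = Σx² − (Σx)²/n = 3641.82 − 3214.285714 = 427.534286
Sxy = Σxy − (Σx)(Σy)/n = 6324.7 − 5764.285714 = 560.414286
b = Sxy/Sxx = 560.414286/427.534286 = 1.310805
a = ȳ − b·x̄ = 38.428571 − 1.310805·21.428571 = 10.339883
ŷ(25.2) = 10.339883 + 1.310805·25.2 = 43.372181
residual = y − ŷ = 40 − 43.372181 = -3.372181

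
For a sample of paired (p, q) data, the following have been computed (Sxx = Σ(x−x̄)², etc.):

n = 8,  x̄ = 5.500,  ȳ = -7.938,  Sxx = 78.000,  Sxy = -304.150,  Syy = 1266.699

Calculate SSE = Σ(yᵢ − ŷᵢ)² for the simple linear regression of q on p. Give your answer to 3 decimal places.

80.709

b = Sxy/Sxx = -304.15/78 = -3.899359
SSE = Syy − b·Sxy = 1266.699 − (-3.899359)·(-304.15) = 80.708968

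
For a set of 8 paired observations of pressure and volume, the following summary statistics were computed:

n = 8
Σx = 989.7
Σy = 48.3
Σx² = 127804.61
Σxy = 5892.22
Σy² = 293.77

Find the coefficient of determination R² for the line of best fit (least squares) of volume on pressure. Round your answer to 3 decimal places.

0.596

Sxx = Σx² − (Σx)²/n = 127804.61 − 122438.26125 = 5366.34875
Sxy = Σxy − (Σx)(Σy)/n = 5892.22 − 5975.31375 = -83.09375
Syy = Σy² − (Σy)²/n = 293.77 − 291.61125 = 2.15875
R² = Sxy²/(Sxx·Syy) = (-83.09375)²/(5366.34875·2.15875) = 0.596013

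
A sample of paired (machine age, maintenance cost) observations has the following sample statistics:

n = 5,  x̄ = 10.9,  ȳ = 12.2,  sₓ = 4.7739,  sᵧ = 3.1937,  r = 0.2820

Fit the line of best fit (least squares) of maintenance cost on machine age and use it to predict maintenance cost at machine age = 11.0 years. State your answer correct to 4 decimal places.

12.2189

b = r · sᵧ/sₓ = 0.282 · 3.1937/4.7739 = 0.188656
a = ȳ − b·x̄ = 12.2 − 0.188656·10.9 = 10.143653
ŷ(11.0) = a + b·11.0 = 10.143653 + 0.188656·11 = 12.218866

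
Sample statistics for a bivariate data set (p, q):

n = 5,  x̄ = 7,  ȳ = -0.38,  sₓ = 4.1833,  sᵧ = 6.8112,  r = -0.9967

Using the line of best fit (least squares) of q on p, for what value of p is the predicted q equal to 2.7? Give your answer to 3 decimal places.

b = r · sᵧ/sₓ = -0.9967 · 6.8112/4.1833 = -1.622815
a = ȳ − b·x̄ = -0.38 − (-1.622815)·7 = 10.979707
Set a + b·x = 2.7: x = (2.7 − 10.979707) / (-1.622815) = 5.102064

5.102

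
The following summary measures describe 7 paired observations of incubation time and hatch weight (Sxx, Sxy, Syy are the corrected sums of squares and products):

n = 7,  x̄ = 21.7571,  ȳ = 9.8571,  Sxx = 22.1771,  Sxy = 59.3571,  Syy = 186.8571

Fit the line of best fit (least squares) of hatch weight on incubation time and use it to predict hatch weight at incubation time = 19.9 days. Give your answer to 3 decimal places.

4.887

b = Sxy/Sxx = 59.3571/22.1771 = 2.676504
a = ȳ − b·x̄ = 9.8571 − 2.676504·21.7571 = -48.375868
ŷ(19.9) = a + b·19.9 = -48.375868 + 2.676504·19.9 = 4.886564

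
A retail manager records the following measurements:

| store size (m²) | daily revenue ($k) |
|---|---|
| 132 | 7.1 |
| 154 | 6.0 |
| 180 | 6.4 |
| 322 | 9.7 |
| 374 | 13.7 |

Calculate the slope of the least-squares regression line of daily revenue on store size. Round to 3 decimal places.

n = 5, Σx = 1162, Σy = 42.9, Σxy = 11260.4, Σx² = 317100
Sxx = Σx² − (Σx)²/n = 317100 − 270048.8 = 47051.2
Sxy = Σxy − (Σx)(Σy)/n = 11260.4 − 9969.96 = 1290.44
b = Sxy/Sxx = 1290.44/47051.2 = 0.027426

0.027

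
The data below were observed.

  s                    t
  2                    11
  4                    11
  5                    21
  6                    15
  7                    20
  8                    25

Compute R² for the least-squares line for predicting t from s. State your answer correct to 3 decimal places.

0.694

n = 6, Σx = 32, Σy = 103, Σxy = 601, Σx² = 194, Σy² = 1933
Sxx = Σx² − (Σx)²/n = 194 − 170.666667 = 23.333333
Sxy = Σxy − (Σx)(Σy)/n = 601 − 549.333333 = 51.666667
Syy = Σy² − (Σy)²/n = 1933 − 1768.166667 = 164.833333
R² = Sxy²/(Sxx·Syy) = (51.666667)²/(23.333333·164.833333) = 0.694063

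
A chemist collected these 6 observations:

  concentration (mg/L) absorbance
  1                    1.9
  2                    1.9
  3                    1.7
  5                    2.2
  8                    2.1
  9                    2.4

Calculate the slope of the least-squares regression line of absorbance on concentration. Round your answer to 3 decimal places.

n = 6, Σx = 28, Σy = 12.2, Σxy = 60.2, Σx² = 184
Sxx = Σx² − (Σx)²/n = 184 − 130.666667 = 53.333333
Sxy = Σxy − (Σx)(Σy)/n = 60.2 − 56.933333 = 3.266667
b = Sxy/Sxx = 3.266667/53.333333 = 0.06125

0.061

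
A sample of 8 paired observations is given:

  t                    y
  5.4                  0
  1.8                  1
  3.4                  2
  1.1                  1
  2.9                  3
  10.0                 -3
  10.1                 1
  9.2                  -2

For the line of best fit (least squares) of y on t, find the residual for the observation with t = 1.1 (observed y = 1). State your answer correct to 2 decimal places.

-0.98

n = 8, Σx = 43.9, Σy = 3, Σxy = -19.9, Σx² = 340.23
Sxx = Σx² − (Σx)²/n = 340.23 − 240.90125 = 99.32875
Sxy = Σxy − (Σx)(Σy)/n = -19.9 − 16.4625 = -36.3625
b = Sxy/Sxx = -36.3625/99.32875 = -0.366082
a = ȳ − b·x̄ = 0.375 − (-0.366082)·5.4875 = 2.383877
ŷ(1.1) = 2.383877 + (-0.366082)·1.1 = 1.981186
residual = y − ŷ = 1 − 1.981186 = -0.981186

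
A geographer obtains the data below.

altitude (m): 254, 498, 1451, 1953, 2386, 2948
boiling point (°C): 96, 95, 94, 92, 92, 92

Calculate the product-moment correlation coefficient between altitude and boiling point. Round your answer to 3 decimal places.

n = 6, Σx = 9490, Σy = 561, Σxy = 878492, Σx² = 20615830, Σy² = 52469
Sxx = Σx² − (Σx)²/n = 20615830 − 15010016.666667 = 5605813.333333
Sxy = Σxy − (Σx)(Σy)/n = 878492 − 887315 = -8823
Syy = Σy² − (Σy)²/n = 52469 − 52453.5 = 15.5
r = Sxy/√(Sxx·Syy) = -8823/√(86890106.666667) = -8823/9321.486291 = -0.946523

-0.947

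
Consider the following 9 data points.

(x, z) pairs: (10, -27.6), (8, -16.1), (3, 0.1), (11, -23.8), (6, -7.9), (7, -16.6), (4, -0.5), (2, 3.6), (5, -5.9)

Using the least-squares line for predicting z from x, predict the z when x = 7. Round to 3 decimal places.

-13.250

n = 9, Σx = 56, Σy = -94.7, Σxy = -854.2, Σx² = 424
Sxx = Σx² − (Σx)²/n = 424 − 348.444444 = 75.555556
Sxy = Σxy − (Σx)(Σy)/n = -854.2 − (-589.244444) = -264.955556
b = Sxy/Sxx = -264.955556/75.555556 = -3.506765
a = ȳ − b·x̄ = -10.522222 − (-3.506765)·6.222222 = 11.297647
ŷ(7) = a + b·7 = 11.297647 + (-3.506765)·7 = -13.249706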